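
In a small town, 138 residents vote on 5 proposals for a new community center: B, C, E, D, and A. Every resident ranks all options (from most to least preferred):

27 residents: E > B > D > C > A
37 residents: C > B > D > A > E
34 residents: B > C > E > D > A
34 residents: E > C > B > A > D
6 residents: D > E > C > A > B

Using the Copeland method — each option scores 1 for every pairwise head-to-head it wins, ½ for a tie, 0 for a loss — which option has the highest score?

B: beats E, D, and A; loses to C → score 3.
C: beats B, E, D, and A → score 4.
E: beats D and A; loses to B and C → score 2.
D: beats A; loses to B, C, and E → score 1.
A: loses to B, C, E, and D → score 0.
C has the best pairwise record.

C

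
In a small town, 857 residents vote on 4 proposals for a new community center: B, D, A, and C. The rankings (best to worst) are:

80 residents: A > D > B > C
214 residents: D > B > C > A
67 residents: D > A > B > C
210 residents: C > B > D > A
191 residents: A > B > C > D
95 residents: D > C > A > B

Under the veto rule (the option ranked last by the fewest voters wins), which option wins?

Last-place votes: B 95, D 191, A 424, C 147.
B is ranked last by the fewest voters, so B wins.

B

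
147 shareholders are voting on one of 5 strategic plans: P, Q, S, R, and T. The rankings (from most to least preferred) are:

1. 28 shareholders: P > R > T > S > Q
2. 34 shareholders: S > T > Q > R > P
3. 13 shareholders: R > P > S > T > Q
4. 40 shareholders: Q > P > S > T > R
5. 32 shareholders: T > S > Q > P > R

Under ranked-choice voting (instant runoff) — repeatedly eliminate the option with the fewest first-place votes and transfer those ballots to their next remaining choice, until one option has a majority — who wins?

Round 1: P 28, Q 40, S 34, R 13, T 32. Eliminate R.
Round 2: P 41, Q 40, S 34, T 32. Eliminate T.
Round 3: P 41, Q 40, S 66. Eliminate Q.
Round 4: P 81, S 66. P has a majority.

P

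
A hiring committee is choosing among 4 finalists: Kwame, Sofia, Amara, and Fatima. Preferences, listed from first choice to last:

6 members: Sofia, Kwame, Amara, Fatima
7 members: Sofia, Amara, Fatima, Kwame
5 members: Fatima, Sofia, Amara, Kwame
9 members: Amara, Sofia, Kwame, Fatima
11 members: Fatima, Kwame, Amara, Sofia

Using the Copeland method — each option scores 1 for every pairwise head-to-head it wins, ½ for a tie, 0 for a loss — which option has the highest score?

Kwame: loses to Sofia, Amara, and Fatima → score 0.
Sofia: beats Kwame and Fatima; loses to Amara → score 2.
Amara: beats Kwame, Sofia, and Fatima → score 3.
Fatima: beats Kwame; loses to Sofia and Amara → score 1.
Amara has the best pairwise record.

Amara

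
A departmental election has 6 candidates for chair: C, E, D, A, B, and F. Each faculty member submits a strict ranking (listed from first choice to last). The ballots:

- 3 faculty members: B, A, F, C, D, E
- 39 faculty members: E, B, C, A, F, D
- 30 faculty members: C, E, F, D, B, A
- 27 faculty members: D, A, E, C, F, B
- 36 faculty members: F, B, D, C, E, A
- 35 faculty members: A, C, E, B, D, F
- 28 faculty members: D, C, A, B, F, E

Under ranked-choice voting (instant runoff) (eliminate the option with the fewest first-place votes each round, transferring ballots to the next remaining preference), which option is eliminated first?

B

Round 1: C 30, E 39, D 55, A 35, B 3, F 36. Eliminate B.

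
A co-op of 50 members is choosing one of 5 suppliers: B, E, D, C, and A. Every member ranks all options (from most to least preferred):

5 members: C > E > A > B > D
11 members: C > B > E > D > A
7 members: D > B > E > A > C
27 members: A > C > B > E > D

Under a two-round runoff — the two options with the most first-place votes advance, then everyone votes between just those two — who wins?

A

Round 1 first-place votes: B 0, E 0, D 7, C 16, A 27.
A and C advance.
Runoff: A is preferred to C by 34 voters; C by 16.
A wins the runoff.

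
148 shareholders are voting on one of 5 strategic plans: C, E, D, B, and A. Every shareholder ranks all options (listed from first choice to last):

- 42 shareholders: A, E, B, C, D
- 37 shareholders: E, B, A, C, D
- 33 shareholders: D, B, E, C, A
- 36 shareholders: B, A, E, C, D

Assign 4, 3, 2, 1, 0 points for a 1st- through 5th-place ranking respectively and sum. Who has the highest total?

C: 42·1 + 37·1 + 33·1 + 36·1 = 148
E: 42·3 + 37·4 + 33·2 + 36·2 = 412
D: 42·0 + 37·0 + 33·4 + 36·0 = 132
B: 42·2 + 37·3 + 33·3 + 36·4 = 438
A: 42·4 + 37·2 + 33·0 + 36·3 = 350
B has the highest Borda score (438).

B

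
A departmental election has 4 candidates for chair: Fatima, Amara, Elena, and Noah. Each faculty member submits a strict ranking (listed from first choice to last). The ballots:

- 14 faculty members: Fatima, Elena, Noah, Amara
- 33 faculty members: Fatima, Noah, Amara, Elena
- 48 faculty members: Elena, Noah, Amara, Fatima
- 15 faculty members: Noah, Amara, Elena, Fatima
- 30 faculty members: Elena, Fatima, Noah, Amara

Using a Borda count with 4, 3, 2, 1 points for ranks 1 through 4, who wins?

Fatima: 14·4 + 33·4 + 48·1 + 15·1 + 30·3 = 341
Amara: 14·1 + 33·2 + 48·2 + 15·3 + 30·1 = 251
Elena: 14·3 + 33·1 + 48·4 + 15·2 + 30·4 = 417
Noah: 14·2 + 33·3 + 48·3 + 15·4 + 30·2 = 391
Elena has the highest Borda score (417).

Elena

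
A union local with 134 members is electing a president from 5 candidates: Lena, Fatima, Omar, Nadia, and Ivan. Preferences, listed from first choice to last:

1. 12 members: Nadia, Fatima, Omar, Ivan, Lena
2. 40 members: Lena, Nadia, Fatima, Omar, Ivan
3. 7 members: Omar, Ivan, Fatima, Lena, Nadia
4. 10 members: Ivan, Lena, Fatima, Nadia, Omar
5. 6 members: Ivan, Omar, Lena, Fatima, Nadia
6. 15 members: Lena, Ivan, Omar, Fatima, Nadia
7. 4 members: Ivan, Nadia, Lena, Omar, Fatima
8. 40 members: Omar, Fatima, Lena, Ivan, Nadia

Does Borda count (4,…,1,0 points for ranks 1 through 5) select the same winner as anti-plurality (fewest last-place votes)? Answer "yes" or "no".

Borda — scores: Lena 357, Fatima 291, Omar 304, Nadia 190, Ivan 198. Winner: Lena.
Anti-plurality — last-place votes: Lena 12, Fatima 4, Omar 10, Nadia 68, Ivan 40. Winner: Fatima.
The two methods disagree.

no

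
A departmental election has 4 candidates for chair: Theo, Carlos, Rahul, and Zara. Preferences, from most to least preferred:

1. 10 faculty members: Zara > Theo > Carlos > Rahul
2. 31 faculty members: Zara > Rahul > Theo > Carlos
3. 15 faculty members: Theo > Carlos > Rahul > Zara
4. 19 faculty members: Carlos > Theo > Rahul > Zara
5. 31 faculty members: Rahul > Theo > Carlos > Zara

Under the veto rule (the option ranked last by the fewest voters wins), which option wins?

Theo

Last-place votes: Theo 0, Carlos 31, Rahul 10, Zara 65.
Theo is ranked last by the fewest voters, so Theo wins.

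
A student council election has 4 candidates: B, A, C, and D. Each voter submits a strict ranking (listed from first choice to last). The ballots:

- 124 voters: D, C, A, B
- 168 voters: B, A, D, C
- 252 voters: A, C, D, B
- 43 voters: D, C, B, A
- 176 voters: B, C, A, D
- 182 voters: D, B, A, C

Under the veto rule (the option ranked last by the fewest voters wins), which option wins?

Last-place votes: B 376, A 43, C 350, D 176.
A is ranked last by the fewest voters, so A wins.

A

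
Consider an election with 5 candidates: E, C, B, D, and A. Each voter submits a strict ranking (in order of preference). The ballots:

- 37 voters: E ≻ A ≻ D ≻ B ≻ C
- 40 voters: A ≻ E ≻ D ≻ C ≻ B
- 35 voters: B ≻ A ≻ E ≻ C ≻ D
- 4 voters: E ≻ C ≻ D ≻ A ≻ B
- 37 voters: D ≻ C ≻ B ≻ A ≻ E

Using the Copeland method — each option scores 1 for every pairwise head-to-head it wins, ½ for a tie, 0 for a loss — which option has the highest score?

E: beats C, B, and D; loses to A → score 3.
C: beats B; loses to E, D, and A → score 1.
B: loses to E, C, D, and A → score 0.
D: beats C and B; loses to E and A → score 2.
A: beats E, C, B, and D → score 4.
A has the best pairwise record.

A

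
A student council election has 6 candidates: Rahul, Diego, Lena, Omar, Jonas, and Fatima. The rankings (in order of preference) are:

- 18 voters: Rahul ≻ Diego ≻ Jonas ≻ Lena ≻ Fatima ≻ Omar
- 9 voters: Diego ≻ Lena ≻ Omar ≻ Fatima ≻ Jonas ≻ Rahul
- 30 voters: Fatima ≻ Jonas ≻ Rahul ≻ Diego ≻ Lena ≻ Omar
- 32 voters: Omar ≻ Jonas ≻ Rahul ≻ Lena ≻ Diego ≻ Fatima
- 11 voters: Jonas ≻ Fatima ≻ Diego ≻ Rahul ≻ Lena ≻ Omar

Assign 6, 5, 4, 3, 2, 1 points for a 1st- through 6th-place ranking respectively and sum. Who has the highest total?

Rahul: 18·6 + 9·1 + 30·4 + 32·4 + 11·3 = 398
Diego: 18·5 + 9·6 + 30·3 + 32·2 + 11·4 = 342
Lena: 18·3 + 9·5 + 30·2 + 32·3 + 11·2 = 277
Omar: 18·1 + 9·4 + 30·1 + 32·6 + 11·1 = 287
Jonas: 18·4 + 9·2 + 30·5 + 32·5 + 11·6 = 466
Fatima: 18·2 + 9·3 + 30·6 + 32·1 + 11·5 = 330
Jonas has the highest Borda score (466).

Jonas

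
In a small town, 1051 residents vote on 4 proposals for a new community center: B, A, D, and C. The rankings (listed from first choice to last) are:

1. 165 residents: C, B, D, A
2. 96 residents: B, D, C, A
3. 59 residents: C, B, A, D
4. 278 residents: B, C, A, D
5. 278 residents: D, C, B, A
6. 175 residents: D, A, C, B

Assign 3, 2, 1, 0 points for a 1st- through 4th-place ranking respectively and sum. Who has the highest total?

B: 165·2 + 96·3 + 59·2 + 278·3 + 278·1 + 175·0 = 1848
A: 165·0 + 96·0 + 59·1 + 278·1 + 278·0 + 175·2 = 687
D: 165·1 + 96·2 + 59·0 + 278·0 + 278·3 + 175·3 = 1716
C: 165·3 + 96·1 + 59·3 + 278·2 + 278·2 + 175·1 = 2055
C has the highest Borda score (2055).

C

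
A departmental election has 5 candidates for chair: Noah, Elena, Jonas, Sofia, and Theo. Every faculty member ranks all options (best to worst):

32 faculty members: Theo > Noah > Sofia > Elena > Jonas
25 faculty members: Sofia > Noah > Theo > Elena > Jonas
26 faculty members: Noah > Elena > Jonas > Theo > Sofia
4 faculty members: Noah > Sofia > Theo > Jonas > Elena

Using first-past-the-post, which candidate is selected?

First-place votes: Noah 30, Elena 0, Jonas 0, Sofia 25, Theo 32.
Theo has the most first-place votes.

Theo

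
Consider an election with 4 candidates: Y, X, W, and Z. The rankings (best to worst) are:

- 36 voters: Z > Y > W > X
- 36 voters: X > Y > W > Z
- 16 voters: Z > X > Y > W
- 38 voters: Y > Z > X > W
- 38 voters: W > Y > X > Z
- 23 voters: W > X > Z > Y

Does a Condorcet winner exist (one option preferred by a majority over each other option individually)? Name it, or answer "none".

Y vs X: 112–75 for Y.
Y vs W: 126–61 for Y.
Y vs Z: 112–75 for Y.
Y beats every other option head-to-head.

Y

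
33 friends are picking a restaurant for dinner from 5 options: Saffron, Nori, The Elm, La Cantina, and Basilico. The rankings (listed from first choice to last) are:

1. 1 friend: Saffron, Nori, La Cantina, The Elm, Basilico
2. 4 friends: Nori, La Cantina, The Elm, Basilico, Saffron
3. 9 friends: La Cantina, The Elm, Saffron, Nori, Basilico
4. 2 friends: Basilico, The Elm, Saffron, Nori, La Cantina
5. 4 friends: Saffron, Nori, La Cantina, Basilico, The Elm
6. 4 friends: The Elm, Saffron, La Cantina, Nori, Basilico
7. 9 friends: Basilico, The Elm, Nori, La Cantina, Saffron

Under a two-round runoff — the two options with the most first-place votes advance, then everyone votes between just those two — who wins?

La Cantina

Round 1 first-place votes: Saffron 5, Nori 4, The Elm 4, La Cantina 9, Basilico 11.
Basilico and La Cantina advance.
Runoff: Basilico is preferred to La Cantina by 11 voters; La Cantina by 22.
La Cantina wins the runoff.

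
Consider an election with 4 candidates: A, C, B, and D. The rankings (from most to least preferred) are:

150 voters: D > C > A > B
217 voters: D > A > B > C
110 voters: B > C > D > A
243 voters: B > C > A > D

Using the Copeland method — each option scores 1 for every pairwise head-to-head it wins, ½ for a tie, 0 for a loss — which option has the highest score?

A: beats B; loses to C and D → score 1.
C: beats A; loses to B and D → score 1.
B: beats C; loses to A and D → score 1.
D: beats A, C, and B → score 3.
D has the best pairwise record.

D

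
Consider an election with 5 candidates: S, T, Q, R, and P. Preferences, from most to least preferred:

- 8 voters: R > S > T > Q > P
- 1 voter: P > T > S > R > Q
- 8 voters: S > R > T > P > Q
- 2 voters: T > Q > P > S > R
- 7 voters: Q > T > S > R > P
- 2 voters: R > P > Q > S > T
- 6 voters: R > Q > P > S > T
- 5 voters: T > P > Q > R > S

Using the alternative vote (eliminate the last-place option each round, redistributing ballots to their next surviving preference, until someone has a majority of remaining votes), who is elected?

Round 1: S 8, T 7, Q 7, R 16, P 1. Eliminate P.
Round 2: S 8, T 8, Q 7, R 16. Eliminate Q.
Round 3: S 8, T 15, R 16. Eliminate S.
Round 4: T 15, R 24. R has a majority.

R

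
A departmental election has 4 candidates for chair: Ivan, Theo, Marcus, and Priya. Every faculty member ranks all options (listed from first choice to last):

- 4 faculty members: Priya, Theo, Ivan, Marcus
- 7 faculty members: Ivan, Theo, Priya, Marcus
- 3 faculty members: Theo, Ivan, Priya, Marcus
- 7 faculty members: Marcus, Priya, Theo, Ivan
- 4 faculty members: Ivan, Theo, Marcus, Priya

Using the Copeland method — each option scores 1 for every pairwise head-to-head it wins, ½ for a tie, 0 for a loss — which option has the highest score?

Ivan: beats Marcus and Priya; loses to Theo → score 2.
Theo: beats Ivan, Marcus, and Priya → score 3.
Marcus: loses to Ivan, Theo, and Priya → score 0.
Priya: beats Marcus; loses to Ivan and Theo → score 1.
Theo has the best pairwise record.

Theo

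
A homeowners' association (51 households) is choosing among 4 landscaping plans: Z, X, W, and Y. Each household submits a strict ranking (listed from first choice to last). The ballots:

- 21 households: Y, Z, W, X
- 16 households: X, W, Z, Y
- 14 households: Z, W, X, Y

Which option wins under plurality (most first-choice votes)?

First-place votes: Z 14, X 16, W 0, Y 21.
Y has the most first-place votes.

Y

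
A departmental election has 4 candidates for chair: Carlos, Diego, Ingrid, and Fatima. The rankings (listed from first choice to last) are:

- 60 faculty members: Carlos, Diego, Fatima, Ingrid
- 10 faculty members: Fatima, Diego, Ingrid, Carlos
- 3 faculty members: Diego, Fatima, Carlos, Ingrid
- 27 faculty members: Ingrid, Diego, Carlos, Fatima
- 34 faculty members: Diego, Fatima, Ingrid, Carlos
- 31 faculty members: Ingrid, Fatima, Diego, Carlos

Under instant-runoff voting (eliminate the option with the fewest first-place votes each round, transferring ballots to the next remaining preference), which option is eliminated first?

Fatima

Round 1: Carlos 60, Diego 37, Ingrid 58, Fatima 10. Eliminate Fatima.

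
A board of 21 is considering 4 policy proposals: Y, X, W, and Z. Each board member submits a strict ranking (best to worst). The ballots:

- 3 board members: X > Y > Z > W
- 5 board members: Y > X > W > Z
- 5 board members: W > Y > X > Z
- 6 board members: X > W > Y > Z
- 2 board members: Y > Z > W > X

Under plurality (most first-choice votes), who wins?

X

First-place votes: Y 7, X 9, W 5, Z 0.
X has the most first-place votes.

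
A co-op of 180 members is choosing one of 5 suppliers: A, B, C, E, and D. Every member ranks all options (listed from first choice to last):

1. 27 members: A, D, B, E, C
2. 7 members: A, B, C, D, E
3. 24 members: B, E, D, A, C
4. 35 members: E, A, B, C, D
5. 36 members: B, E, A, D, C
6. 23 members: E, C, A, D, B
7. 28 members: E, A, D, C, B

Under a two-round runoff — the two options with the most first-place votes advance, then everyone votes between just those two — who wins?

Round 1 first-place votes: A 34, B 60, C 0, E 86, D 0.
E and B advance.
Runoff: E is preferred to B by 86 voters; B by 94.
B wins the runoff.

B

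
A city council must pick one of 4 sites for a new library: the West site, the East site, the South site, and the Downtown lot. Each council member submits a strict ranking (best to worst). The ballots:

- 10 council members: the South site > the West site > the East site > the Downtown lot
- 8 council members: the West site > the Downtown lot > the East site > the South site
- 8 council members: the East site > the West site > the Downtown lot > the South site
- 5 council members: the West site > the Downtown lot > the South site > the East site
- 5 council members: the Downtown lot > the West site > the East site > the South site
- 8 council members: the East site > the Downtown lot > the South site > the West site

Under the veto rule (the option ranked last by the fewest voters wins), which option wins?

Last-place votes: the West site 8, the East site 5, the South site 21, the Downtown lot 10.
the East site is ranked last by the fewest voters, so the East site wins.

the East site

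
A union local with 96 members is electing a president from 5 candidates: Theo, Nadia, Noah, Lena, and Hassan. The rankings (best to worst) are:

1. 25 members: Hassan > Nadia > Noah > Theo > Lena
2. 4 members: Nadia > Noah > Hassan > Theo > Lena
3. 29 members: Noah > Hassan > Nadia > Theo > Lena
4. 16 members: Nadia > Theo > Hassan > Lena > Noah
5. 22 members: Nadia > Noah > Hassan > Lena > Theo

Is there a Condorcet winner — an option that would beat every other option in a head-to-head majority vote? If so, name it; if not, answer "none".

none

Checking pairwise contests:
Nadia beats Theo 96–0.
Hassan beats Nadia 54–42.
Nadia beats Noah 67–29.
Theo beats Lena 74–22.
Noah beats Hassan 55–41.
Every option loses at least one head-to-head, so there is no Condorcet winner.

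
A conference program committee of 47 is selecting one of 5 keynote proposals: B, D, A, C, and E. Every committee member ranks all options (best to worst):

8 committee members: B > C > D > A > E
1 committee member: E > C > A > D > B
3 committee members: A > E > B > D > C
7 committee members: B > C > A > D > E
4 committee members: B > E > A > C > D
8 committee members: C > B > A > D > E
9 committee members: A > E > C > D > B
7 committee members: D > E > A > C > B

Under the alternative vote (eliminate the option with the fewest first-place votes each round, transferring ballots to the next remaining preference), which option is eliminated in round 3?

C

Round 1: B 19, D 7, A 12, C 8, E 1. Eliminate E.
Round 2: B 19, D 7, A 12, C 9. Eliminate D.
Round 3: B 19, A 19, C 9. Eliminate C.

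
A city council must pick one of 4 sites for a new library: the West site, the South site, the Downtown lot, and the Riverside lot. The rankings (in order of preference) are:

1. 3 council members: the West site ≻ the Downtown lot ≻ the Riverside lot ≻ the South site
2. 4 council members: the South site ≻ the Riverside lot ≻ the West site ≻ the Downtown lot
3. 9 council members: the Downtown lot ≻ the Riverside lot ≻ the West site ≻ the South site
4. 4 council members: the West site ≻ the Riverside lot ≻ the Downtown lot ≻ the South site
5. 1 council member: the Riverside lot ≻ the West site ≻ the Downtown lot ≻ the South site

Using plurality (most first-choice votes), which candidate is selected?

the Downtown lot

First-place votes: the West site 7, the South site 4, the Downtown lot 9, the Riverside lot 1.
the Downtown lot has the most first-place votes.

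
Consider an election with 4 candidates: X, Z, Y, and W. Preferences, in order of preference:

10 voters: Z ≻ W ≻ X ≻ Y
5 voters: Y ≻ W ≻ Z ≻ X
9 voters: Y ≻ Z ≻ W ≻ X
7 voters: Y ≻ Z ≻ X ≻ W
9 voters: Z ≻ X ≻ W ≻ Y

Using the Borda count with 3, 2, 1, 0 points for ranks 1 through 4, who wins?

X: 10·1 + 5·0 + 9·0 + 7·1 + 9·2 = 35
Z: 10·3 + 5·1 + 9·2 + 7·2 + 9·3 = 94
Y: 10·0 + 5·3 + 9·3 + 7·3 + 9·0 = 63
W: 10·2 + 5·2 + 9·1 + 7·0 + 9·1 = 48
Z has the highest Borda score (94).

Z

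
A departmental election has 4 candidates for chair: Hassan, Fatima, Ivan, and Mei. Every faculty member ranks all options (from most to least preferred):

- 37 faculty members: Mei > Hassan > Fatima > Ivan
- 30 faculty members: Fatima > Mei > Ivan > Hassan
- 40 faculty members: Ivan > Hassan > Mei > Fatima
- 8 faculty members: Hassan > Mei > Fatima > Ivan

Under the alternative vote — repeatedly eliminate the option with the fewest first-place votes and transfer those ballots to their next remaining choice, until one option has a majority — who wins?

Mei

Round 1: Hassan 8, Fatima 30, Ivan 40, Mei 37. Eliminate Hassan.
Round 2: Fatima 30, Ivan 40, Mei 45. Eliminate Fatima.
Round 3: Ivan 40, Mei 75. Mei has a majority.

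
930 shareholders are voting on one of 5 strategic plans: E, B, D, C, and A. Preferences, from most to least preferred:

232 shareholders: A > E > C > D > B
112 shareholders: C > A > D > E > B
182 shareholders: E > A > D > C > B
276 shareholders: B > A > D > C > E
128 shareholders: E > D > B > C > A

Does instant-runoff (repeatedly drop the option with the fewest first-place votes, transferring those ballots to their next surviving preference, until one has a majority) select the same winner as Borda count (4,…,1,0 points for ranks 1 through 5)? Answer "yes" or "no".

Instant-runoff — R1 E 310, B 276, D 0, C 112, A 232 (D out); R2 E 310, B 276, C 112, A 232 (C out); R3 E 310, B 276, A 344 (B out); R4 E 310, A 620 (A winner). Winner: A.
Borda — scores: E 2048, B 1360, D 1756, C 1498, A 2638. Winner: A.
The two methods agree.

yes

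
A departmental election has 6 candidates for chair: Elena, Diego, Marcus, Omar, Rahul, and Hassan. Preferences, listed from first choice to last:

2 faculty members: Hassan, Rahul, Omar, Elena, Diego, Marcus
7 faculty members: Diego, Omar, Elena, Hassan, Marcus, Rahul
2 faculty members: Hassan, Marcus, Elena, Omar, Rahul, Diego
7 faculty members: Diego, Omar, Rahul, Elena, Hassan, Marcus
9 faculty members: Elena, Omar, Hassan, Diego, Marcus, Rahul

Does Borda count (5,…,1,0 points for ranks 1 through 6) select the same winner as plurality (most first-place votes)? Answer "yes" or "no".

no

Borda — scores: Elena 90, Diego 90, Marcus 24, Omar 102, Rahul 31, Hassan 68. Winner: Omar.
Plurality — first-place votes: Elena 9, Diego 14, Marcus 0, Omar 0, Rahul 0, Hassan 4. Winner: Diego.
The two methods disagree.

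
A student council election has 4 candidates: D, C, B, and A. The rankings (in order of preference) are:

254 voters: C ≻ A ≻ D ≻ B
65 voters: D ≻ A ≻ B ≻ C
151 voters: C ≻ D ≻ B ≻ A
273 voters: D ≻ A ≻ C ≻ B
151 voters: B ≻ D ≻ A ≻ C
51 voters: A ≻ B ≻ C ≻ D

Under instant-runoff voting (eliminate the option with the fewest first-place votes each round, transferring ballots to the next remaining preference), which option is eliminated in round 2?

B

Round 1: D 338, C 405, B 151, A 51. Eliminate A.
Round 2: D 338, C 405, B 202. Eliminate B.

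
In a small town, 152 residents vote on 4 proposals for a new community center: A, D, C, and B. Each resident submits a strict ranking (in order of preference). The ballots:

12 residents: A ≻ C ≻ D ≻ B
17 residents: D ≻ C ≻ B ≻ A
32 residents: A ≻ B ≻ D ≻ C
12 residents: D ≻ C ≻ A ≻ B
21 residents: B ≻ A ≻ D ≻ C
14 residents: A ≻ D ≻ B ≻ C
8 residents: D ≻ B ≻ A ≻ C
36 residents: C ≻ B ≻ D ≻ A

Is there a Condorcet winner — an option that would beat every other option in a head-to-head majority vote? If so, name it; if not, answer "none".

Checking pairwise contests:
B beats A 82–70.
A beats D 79–73.
A beats C 87–65.
C beats B 77–75.
Every option loses at least one head-to-head, so there is no Condorcet winner.

none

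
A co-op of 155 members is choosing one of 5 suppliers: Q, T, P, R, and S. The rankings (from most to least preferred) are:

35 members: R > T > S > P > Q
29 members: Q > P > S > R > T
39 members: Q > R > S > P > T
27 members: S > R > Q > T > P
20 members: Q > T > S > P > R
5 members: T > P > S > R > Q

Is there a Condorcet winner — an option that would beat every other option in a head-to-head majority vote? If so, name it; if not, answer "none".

Q vs T: 115–40 for Q.
Q vs P: 115–40 for Q.
Q vs R: 88–67 for Q.
Q vs S: 88–67 for Q.
Q beats every other option head-to-head.

Q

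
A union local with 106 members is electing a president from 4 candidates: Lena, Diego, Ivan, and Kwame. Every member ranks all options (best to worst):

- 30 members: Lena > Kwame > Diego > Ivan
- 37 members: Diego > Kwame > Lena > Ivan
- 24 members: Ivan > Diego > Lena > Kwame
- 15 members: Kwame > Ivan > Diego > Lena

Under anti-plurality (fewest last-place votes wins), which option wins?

Last-place votes: Lena 15, Diego 0, Ivan 67, Kwame 24.
Diego is ranked last by the fewest voters, so Diego wins.

Diego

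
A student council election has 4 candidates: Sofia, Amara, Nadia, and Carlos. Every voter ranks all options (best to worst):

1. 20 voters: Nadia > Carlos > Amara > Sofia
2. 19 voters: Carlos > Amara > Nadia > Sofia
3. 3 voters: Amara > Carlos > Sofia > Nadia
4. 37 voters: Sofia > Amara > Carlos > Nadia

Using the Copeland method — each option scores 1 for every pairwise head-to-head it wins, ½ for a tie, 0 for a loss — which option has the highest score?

Amara

Sofia: beats Nadia; loses to Amara and Carlos → score 1.
Amara: beats Sofia, Nadia, and Carlos → score 3.
Nadia: loses to Sofia, Amara, and Carlos → score 0.
Carlos: beats Sofia and Nadia; loses to Amara → score 2.
Amara has the best pairwise record.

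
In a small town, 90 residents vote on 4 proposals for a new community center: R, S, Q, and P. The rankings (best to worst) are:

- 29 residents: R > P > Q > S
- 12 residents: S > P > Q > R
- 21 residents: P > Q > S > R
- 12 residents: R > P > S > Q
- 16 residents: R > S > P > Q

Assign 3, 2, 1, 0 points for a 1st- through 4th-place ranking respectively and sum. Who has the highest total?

R: 29·3 + 12·0 + 21·0 + 12·3 + 16·3 = 171
S: 29·0 + 12·3 + 21·1 + 12·1 + 16·2 = 101
Q: 29·1 + 12·1 + 21·2 + 12·0 + 16·0 = 83
P: 29·2 + 12·2 + 21·3 + 12·2 + 16·1 = 185
P has the highest Borda score (185).

P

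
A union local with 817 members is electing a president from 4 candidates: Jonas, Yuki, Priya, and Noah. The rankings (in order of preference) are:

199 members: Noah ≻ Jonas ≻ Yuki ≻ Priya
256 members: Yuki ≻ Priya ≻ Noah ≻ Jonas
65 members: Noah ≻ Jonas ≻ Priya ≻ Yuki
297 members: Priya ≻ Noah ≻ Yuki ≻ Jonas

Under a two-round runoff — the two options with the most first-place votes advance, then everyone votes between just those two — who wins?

Priya

Round 1 first-place votes: Jonas 0, Yuki 256, Priya 297, Noah 264.
Priya and Noah advance.
Runoff: Priya is preferred to Noah by 553 voters; Noah by 264.
Priya wins the runoff.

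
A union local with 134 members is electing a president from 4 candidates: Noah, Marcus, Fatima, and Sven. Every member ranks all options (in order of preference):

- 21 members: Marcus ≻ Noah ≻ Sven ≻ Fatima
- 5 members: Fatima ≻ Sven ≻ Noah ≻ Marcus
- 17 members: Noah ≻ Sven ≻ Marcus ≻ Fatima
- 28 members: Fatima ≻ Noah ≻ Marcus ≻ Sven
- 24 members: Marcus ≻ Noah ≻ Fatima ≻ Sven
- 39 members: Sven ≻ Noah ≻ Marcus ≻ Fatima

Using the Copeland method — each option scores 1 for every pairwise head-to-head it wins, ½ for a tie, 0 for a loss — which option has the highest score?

Noah: beats Marcus, Fatima, and Sven → score 3.
Marcus: beats Fatima and Sven; loses to Noah → score 2.
Fatima: loses to Noah, Marcus, and Sven → score 0.
Sven: beats Fatima; loses to Noah and Marcus → score 1.
Noah has the best pairwise record.

Noah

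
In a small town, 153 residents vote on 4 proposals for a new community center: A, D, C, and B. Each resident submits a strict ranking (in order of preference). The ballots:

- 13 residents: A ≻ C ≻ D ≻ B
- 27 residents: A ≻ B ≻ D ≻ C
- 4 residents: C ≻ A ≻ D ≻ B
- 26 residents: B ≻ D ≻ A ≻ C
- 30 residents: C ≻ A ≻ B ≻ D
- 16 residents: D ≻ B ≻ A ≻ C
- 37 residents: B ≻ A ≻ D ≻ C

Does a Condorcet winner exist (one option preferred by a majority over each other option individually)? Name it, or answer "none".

B

B vs A: 79–74 for B.
B vs D: 120–33 for B.
B vs C: 106–47 for B.
B beats every other option head-to-head.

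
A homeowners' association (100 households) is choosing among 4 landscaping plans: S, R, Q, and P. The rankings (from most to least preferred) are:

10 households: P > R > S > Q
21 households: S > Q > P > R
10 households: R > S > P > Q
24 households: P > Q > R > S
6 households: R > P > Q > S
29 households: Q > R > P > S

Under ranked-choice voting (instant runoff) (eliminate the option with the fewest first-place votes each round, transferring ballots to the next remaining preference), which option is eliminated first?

R

Round 1: S 21, R 16, Q 29, P 34. Eliminate R.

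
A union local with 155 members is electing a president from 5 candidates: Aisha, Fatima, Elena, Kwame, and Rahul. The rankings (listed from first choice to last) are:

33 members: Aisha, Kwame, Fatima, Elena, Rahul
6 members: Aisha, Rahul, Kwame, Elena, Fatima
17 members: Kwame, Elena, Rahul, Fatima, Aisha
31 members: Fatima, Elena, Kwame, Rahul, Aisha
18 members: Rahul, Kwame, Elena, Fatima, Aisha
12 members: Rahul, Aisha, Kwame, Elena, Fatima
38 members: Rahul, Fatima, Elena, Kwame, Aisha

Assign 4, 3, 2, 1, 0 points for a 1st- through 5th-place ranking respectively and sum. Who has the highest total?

Aisha: 33·4 + 6·4 + 17·0 + 31·0 + 18·0 + 12·3 + 38·0 = 192
Fatima: 33·2 + 6·0 + 17·1 + 31·4 + 18·1 + 12·0 + 38·3 = 339
Elena: 33·1 + 6·1 + 17·3 + 31·3 + 18·2 + 12·1 + 38·2 = 307
Kwame: 33·3 + 6·2 + 17·4 + 31·2 + 18·3 + 12·2 + 38·1 = 357
Rahul: 33·0 + 6·3 + 17·2 + 31·1 + 18·4 + 12·4 + 38·4 = 355
Kwame has the highest Borda score (357).

Kwame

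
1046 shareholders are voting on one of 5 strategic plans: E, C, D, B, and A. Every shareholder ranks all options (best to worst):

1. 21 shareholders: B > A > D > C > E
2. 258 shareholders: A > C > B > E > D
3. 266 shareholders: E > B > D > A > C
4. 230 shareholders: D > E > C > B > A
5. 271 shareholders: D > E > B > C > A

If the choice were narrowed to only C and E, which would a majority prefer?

Voters preferring C to E: 279; preferring E to C: 767.
E wins the head-to-head.

E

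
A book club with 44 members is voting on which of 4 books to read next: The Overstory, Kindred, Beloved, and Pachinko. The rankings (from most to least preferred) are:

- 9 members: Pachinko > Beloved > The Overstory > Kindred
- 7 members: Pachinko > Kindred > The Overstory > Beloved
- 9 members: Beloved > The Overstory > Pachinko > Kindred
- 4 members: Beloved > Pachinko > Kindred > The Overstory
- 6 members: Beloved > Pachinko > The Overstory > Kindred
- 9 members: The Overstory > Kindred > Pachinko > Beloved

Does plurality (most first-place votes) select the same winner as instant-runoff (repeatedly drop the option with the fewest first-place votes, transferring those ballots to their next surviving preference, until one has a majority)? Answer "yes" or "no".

no

Plurality — first-place votes: The Overstory 9, Kindred 0, Beloved 19, Pachinko 16. Winner: Beloved.
Instant-runoff — R1 The Overstory 9, Kindred 0, Beloved 19, Pachinko 16 (Kindred out); R2 The Overstory 9, Beloved 19, Pachinko 16 (The Overstory out); R3 Beloved 19, Pachinko 25 (Pachinko winner). Winner: Pachinko.
The two methods disagree.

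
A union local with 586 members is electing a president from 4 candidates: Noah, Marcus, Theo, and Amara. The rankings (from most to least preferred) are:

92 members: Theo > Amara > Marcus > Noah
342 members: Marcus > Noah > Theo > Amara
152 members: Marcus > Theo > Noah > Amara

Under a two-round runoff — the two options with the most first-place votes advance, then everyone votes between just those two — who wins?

Marcus

Round 1 first-place votes: Noah 0, Marcus 494, Theo 92, Amara 0.
Marcus and Theo advance.
Runoff: Marcus is preferred to Theo by 494 voters; Theo by 92.
Marcus wins the runoff.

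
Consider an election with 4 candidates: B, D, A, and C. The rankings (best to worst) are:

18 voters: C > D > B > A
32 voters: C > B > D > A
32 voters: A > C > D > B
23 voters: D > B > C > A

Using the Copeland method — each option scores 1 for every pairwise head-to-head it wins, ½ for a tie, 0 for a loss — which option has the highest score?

C

B: beats A; loses to D and C → score 1.
D: beats B and A; loses to C → score 2.
A: loses to B, D, and C → score 0.
C: beats B, D, and A → score 3.
C has the best pairwise record.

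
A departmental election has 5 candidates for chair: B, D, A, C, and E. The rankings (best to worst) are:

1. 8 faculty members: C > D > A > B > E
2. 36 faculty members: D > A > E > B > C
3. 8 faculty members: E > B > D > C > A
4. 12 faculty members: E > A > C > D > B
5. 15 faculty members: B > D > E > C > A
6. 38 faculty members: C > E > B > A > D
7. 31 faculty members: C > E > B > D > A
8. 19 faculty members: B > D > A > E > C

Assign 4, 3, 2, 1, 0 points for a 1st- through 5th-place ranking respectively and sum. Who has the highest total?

B: 8·1 + 36·1 + 8·3 + 12·0 + 15·4 + 38·2 + 31·2 + 19·4 = 342
D: 8·3 + 36·4 + 8·2 + 12·1 + 15·3 + 38·0 + 31·1 + 19·3 = 329
A: 8·2 + 36·3 + 8·0 + 12·3 + 15·0 + 38·1 + 31·0 + 19·2 = 236
C: 8·4 + 36·0 + 8·1 + 12·2 + 15·1 + 38·4 + 31·4 + 19·0 = 355
E: 8·0 + 36·2 + 8·4 + 12·4 + 15·2 + 38·3 + 31·3 + 19·1 = 408
E has the highest Borda score (408).

E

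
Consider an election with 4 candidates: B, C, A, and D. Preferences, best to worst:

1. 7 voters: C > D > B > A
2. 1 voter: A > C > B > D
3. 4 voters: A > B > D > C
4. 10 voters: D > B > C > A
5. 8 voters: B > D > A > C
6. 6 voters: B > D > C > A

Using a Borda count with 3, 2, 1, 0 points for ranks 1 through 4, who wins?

B

B: 7·1 + 1·1 + 4·2 + 10·2 + 8·3 + 6·3 = 78
C: 7·3 + 1·2 + 4·0 + 10·1 + 8·0 + 6·1 = 39
A: 7·0 + 1·3 + 4·3 + 10·0 + 8·1 + 6·0 = 23
D: 7·2 + 1·0 + 4·1 + 10·3 + 8·2 + 6·2 = 76
B has the highest Borda score (78).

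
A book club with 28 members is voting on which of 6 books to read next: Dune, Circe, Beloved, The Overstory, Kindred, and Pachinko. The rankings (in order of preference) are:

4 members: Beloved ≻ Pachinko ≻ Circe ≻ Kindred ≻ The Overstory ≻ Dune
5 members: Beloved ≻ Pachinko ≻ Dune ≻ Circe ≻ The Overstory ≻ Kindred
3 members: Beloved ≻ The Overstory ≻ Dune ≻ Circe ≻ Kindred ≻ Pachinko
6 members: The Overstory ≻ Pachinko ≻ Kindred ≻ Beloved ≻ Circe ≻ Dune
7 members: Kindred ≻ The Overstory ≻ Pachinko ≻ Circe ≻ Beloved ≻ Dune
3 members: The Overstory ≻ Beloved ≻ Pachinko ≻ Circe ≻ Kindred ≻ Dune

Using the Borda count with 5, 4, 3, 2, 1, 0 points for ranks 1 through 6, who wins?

The Overstory

Dune: 4·0 + 5·3 + 3·3 + 6·0 + 7·0 + 3·0 = 24
Circe: 4·3 + 5·2 + 3·2 + 6·1 + 7·2 + 3·2 = 54
Beloved: 4·5 + 5·5 + 3·5 + 6·2 + 7·1 + 3·4 = 91
The Overstory: 4·1 + 5·1 + 3·4 + 6·5 + 7·4 + 3·5 = 94
Kindred: 4·2 + 5·0 + 3·1 + 6·3 + 7·5 + 3·1 = 67
Pachinko: 4·4 + 5·4 + 3·0 + 6·4 + 7·3 + 3·3 = 90
The Overstory has the highest Borda score (94).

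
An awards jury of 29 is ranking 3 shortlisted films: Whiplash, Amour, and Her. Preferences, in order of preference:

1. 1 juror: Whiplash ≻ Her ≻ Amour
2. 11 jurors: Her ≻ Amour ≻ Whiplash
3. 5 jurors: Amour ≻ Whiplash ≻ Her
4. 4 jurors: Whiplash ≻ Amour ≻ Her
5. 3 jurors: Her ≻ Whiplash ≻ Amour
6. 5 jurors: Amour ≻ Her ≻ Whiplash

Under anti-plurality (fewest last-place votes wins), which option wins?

Amour

Last-place votes: Whiplash 16, Amour 4, Her 9.
Amour is ranked last by the fewest voters, so Amour wins.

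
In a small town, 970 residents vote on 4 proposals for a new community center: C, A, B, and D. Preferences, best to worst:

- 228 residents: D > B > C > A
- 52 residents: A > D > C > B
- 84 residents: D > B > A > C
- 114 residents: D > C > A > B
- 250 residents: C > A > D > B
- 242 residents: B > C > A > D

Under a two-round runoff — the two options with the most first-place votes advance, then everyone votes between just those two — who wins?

Round 1 first-place votes: C 250, A 52, B 242, D 426.
D and C advance.
Runoff: D is preferred to C by 478 voters; C by 492.
C wins the runoff.

C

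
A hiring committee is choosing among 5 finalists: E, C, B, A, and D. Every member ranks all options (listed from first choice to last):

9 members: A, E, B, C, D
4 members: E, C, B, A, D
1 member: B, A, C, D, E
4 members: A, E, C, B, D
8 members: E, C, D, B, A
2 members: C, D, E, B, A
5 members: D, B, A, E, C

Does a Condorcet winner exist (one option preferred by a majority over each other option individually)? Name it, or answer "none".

none

Checking pairwise contests:
A beats E 19–14.
E beats C 30–3.
E beats B 27–6.
B beats A 20–13.
E beats D 25–8.
Every option loses at least one head-to-head, so there is no Condorcet winner.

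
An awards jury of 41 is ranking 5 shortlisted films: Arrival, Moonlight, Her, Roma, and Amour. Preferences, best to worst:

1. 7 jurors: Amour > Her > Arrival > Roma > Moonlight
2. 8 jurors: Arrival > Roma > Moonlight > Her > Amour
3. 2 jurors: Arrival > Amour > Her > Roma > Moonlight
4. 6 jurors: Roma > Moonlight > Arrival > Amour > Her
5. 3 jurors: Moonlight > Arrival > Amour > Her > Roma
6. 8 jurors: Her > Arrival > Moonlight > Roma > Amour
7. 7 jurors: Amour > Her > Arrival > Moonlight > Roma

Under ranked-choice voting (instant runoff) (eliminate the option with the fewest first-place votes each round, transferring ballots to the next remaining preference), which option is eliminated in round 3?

Round 1: Arrival 10, Moonlight 3, Her 8, Roma 6, Amour 14. Eliminate Moonlight.
Round 2: Arrival 13, Her 8, Roma 6, Amour 14. Eliminate Roma.
Round 3: Arrival 19, Her 8, Amour 14. Eliminate Her.

Her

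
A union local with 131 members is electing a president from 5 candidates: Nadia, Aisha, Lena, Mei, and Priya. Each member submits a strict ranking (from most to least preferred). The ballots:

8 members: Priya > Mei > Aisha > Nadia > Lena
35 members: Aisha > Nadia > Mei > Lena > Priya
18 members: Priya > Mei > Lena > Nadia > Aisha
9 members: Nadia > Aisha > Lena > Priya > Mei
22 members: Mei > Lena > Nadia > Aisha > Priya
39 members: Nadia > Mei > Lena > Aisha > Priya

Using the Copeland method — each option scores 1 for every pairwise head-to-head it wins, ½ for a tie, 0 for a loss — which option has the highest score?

Nadia

Nadia: beats Aisha, Lena, Mei, and Priya → score 4.
Aisha: beats Priya; loses to Nadia, Lena, and Mei → score 1.
Lena: beats Aisha and Priya; loses to Nadia and Mei → score 2.
Mei: beats Aisha, Lena, and Priya; loses to Nadia → score 3.
Priya: loses to Nadia, Aisha, Lena, and Mei → score 0.
Nadia has the best pairwise record.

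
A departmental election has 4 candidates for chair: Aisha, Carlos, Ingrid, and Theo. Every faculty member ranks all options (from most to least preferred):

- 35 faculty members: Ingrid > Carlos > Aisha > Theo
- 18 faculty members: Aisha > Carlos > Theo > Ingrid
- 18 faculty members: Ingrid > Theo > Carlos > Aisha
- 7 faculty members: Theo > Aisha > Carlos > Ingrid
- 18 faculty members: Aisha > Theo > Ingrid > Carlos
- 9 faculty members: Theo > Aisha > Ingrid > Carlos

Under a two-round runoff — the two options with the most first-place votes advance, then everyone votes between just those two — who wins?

Round 1 first-place votes: Aisha 36, Carlos 0, Ingrid 53, Theo 16.
Ingrid and Aisha advance.
Runoff: Ingrid is preferred to Aisha by 53 voters; Aisha by 52.
Ingrid wins the runoff.

Ingrid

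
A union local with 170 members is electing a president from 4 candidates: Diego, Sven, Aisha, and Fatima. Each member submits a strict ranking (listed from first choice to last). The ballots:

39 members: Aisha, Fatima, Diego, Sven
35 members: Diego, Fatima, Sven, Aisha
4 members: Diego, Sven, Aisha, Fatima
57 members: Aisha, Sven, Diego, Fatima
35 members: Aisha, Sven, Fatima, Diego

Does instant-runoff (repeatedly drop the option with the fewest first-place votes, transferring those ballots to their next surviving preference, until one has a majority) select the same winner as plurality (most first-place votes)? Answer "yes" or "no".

yes

Instant-runoff — R1 Diego 39, Sven 0, Aisha 131, Fatima 0 (Aisha winner). Winner: Aisha.
Plurality — first-place votes: Diego 39, Sven 0, Aisha 131, Fatima 0. Winner: Aisha.
The two methods agree.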